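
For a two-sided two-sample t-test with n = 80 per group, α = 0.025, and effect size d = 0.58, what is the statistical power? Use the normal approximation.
Power ≈ 0.92

Power calculation (two-sample t-test, normal approximation):
z_β = d · √(n/2) - z_{α/2}
z_β = 0.58 · √(80/2) - 2.241
z_β = 0.58 · 6.325 - 2.241
z_β = 1.427

Power = Φ(z_β) = Φ(1.427) ≈ 0.923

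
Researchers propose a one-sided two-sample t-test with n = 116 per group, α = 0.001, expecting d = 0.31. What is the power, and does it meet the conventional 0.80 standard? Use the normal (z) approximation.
Power ≈ 0.23; the study is underpowered (power < 0.80)

Power calculation (two-sample t-test, normal approximation):
z_β = d · √(n/2) - z_α
z_β = 0.31 · √(116/2) - 3.090
z_β = 0.31 · 7.616 - 3.090
z_β = -0.729

Power = Φ(z_β) = Φ(-0.729) ≈ 0.233

Effect size d = 0.31 is small by Cohen's convention (0.2/0.5/0.8).

Threshold: power ≥ 0.80 is conventionally adequate.
Power ≈ 0.23 → the study is underpowered (power < 0.80).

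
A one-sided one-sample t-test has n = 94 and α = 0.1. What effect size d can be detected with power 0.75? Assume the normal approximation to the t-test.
d ≈ 0.20

Minimum detectable effect (one-sample t-test, normal approximation):
d = (z_α + z_β) / √n
d = (1.282 + 0.674) / √94
d = 1.956 / 9.695
d ≈ 0.20

By Cohen's convention (0.2 small / 0.5 medium / 0.8 large): small effect.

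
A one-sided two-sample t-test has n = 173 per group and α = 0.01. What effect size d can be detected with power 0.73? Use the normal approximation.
d ≈ 0.32

Minimum detectable effect (two-sample t-test, normal approximation):
d = (z_α + z_β) / √(n/2)
d = (2.326 + 0.613) / √(173/2)
d = 2.939 / 9.301
d ≈ 0.32

By Cohen's convention (0.2 small / 0.5 medium / 0.8 large): small effect.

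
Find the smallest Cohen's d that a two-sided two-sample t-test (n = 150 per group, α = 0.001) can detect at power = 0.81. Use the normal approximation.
d ≈ 0.48

Minimum detectable effect (two-sample t-test, normal approximation):
d = (z_{α/2} + z_β) / √(n/2)
d = (3.291 + 0.878) / √(150/2)
d = 4.168 / 8.660
d ≈ 0.48

By Cohen's convention (0.2 small / 0.5 medium / 0.8 large): small effect.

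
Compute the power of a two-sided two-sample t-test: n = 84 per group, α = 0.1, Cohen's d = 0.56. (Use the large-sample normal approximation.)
Power ≈ 0.98

Power calculation (two-sample t-test, normal approximation):
z_β = d · √(n/2) - z_{α/2}
z_β = 0.56 · √(84/2) - 1.645
z_β = 0.56 · 6.481 - 1.645
z_β = 1.984

Power = Φ(z_β) = Φ(1.984) ≈ 0.976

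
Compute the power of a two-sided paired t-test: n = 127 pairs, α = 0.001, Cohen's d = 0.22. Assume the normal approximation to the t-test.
Power ≈ 0.21

Power calculation (paired t-test, normal approximation):
z_β = d · √n - z_{α/2}
z_β = 0.22 · √127 - 3.291
z_β = 0.22 · 11.269 - 3.291
z_β = -0.811

Power = Φ(z_β) = Φ(-0.811) ≈ 0.209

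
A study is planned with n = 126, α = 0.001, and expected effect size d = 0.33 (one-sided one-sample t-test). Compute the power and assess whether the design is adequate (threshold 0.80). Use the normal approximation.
Power ≈ 0.73; the study is underpowered (power < 0.80)

Power calculation (one-sample t-test, normal approximation):
z_β = d · √n - z_α
z_β = 0.33 · √126 - 3.090
z_β = 0.33 · 11.225 - 3.090
z_β = 0.614

Power = Φ(z_β) = Φ(0.614) ≈ 0.730

Effect size d = 0.33 is small by Cohen's convention (0.2/0.5/0.8).

Threshold: power ≥ 0.80 is conventionally adequate.
Power ≈ 0.73 → the study is underpowered (power < 0.80).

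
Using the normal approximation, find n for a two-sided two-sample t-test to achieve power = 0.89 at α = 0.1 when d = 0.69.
n = 35 per group

Sample size formula (two-sample t-test, normal approximation):
n = 2 · ((z_{α/2} + z_β) / d)²

z_{α/2} = 1.645 (for α = 0.1, two-sided)
z_β = 1.227 (for power = 0.89)
d = 0.69

n = 2 · ((1.645 + 1.227) / 0.69)²
n = 2 · (4.162)²
n ≈ 34.64
Round up to the next whole number: n = 35 per group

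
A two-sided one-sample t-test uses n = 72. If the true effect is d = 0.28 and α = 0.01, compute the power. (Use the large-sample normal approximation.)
Power ≈ 0.42

Power calculation (one-sample t-test, normal approximation):
z_β = d · √n - z_{α/2}
z_β = 0.28 · √72 - 2.576
z_β = 0.28 · 8.485 - 2.576
z_β = -0.200

Power = Φ(z_β) = Φ(-0.200) ≈ 0.421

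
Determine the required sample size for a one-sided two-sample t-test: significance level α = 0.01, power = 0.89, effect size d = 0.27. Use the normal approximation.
n = 347 per group

Sample size formula (two-sample t-test, normal approximation):
n = 2 · ((z_α + z_β) / d)²

z_α = 2.326 (for α = 0.01, one-sided)
z_β = 1.227 (for power = 0.89)
d = 0.27

n = 2 · ((2.326 + 1.227) / 0.27)²
n = 2 · (13.159)²
n ≈ 346.32
Round up to the next whole number: n = 347 per group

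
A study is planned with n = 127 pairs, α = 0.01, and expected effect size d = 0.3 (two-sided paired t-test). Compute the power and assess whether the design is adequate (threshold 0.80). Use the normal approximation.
Power ≈ 0.79; the study is underpowered (power < 0.80)

Power calculation (paired t-test, normal approximation):
z_β = d · √n - z_{α/2}
z_β = 0.3 · √127 - 2.576
z_β = 0.3 · 11.269 - 2.576
z_β = 0.805

Power = Φ(z_β) = Φ(0.805) ≈ 0.790

Effect size d = 0.3 is small by Cohen's convention (0.2/0.5/0.8).

Threshold: power ≥ 0.80 is conventionally adequate.
Power ≈ 0.79 → the study is underpowered (power < 0.80).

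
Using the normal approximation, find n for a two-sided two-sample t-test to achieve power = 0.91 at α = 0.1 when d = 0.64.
n = 44 per group

Sample size formula (two-sample t-test, normal approximation):
n = 2 · ((z_{α/2} + z_β) / d)²

z_{α/2} = 1.645 (for α = 0.1, two-sided)
z_β = 1.341 (for power = 0.91)
d = 0.64

n = 2 · ((1.645 + 1.341) / 0.64)²
n = 2 · (4.666)²
n ≈ 43.54
Round up to the next whole number: n = 44 per group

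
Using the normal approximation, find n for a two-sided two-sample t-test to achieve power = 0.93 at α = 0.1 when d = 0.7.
n = 40 per group

Sample size formula (two-sample t-test, normal approximation):
n = 2 · ((z_{α/2} + z_β) / d)²

z_{α/2} = 1.645 (for α = 0.1, two-sided)
z_β = 1.476 (for power = 0.93)
d = 0.7

n = 2 · ((1.645 + 1.476) / 0.7)²
n = 2 · (4.459)²
n ≈ 39.77
Round up to the next whole number: n = 40 per group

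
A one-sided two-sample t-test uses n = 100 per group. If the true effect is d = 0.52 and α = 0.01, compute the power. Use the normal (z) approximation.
Power ≈ 0.91

Power calculation (two-sample t-test, normal approximation):
z_β = d · √(n/2) - z_α
z_β = 0.52 · √(100/2) - 2.326
z_β = 0.52 · 7.071 - 2.326
z_β = 1.351

Power = Φ(z_β) = Φ(1.351) ≈ 0.912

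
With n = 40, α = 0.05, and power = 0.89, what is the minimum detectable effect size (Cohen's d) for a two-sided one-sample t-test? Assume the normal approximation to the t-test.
d ≈ 0.50

Minimum detectable effect (one-sample t-test, normal approximation):
d = (z_{α/2} + z_β) / √n
d = (1.960 + 1.227) / √40
d = 3.186 / 6.325
d ≈ 0.50

By Cohen's convention (0.2 small / 0.5 medium / 0.8 large): medium effect.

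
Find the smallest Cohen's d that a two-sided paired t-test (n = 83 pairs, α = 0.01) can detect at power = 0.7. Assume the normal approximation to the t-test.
d ≈ 0.34

Minimum detectable effect (paired t-test, normal approximation):
d = (z_{α/2} + z_β) / √n
d = (2.576 + 0.524) / √83
d = 3.100 / 9.110
d ≈ 0.34

By Cohen's convention (0.2 small / 0.5 medium / 0.8 large): small effect.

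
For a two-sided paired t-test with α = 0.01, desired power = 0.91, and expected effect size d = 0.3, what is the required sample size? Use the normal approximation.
n = 171 pairs

Sample size formula (paired t-test, normal approximation):
n = ((z_{α/2} + z_β) / d)²

z_{α/2} = 2.576 (for α = 0.01, two-sided)
z_β = 1.341 (for power = 0.91)
d = 0.3

n = ((2.576 + 1.341) / 0.3)²
n = (13.057)²
n ≈ 170.49
Round up to the next whole number: n = 171 pairs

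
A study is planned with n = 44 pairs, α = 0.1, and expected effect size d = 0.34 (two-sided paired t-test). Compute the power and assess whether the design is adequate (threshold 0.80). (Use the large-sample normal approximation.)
Power ≈ 0.73; the study is underpowered (power < 0.80)

Power calculation (paired t-test, normal approximation):
z_β = d · √n - z_{α/2}
z_β = 0.34 · √44 - 1.645
z_β = 0.34 · 6.633 - 1.645
z_β = 0.610

Power = Φ(z_β) = Φ(0.610) ≈ 0.729

Effect size d = 0.34 is small by Cohen's convention (0.2/0.5/0.8).

Threshold: power ≥ 0.80 is conventionally adequate.
Power ≈ 0.73 → the study is underpowered (power < 0.80).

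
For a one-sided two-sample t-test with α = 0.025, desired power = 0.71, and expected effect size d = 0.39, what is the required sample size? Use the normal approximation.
n = 84 per group

Sample size formula (two-sample t-test, normal approximation):
n = 2 · ((z_α + z_β) / d)²

z_α = 1.960 (for α = 0.025, one-sided)
z_β = 0.553 (for power = 0.71)
d = 0.39

n = 2 · ((1.960 + 0.553) / 0.39)²
n = 2 · (6.444)²
n ≈ 83.05
Round up to the next whole number: n = 84 per group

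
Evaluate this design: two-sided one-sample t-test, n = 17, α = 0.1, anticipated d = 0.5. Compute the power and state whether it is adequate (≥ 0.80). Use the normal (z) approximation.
Power ≈ 0.66; the study is underpowered (power < 0.80)

Power calculation (one-sample t-test, normal approximation):
z_β = d · √n - z_{α/2}
z_β = 0.5 · √17 - 1.645
z_β = 0.5 · 4.123 - 1.645
z_β = 0.417

Power = Φ(z_β) = Φ(0.417) ≈ 0.662

Effect size d = 0.5 is medium by Cohen's convention (0.2/0.5/0.8).

Threshold: power ≥ 0.80 is conventionally adequate.
Power ≈ 0.66 → the study is underpowered (power < 0.80).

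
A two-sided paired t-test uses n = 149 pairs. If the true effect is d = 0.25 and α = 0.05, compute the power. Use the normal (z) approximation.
Power ≈ 0.86

Power calculation (paired t-test, normal approximation):
z_β = d · √n - z_{α/2}
z_β = 0.25 · √149 - 1.960
z_β = 0.25 · 12.207 - 1.960
z_β = 1.092

Power = Φ(z_β) = Φ(1.092) ≈ 0.863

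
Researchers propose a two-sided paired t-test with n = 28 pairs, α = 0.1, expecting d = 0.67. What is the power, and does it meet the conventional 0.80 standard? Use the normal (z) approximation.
Power ≈ 0.97; the study is adequately powered (power ≥ 0.80)

Power calculation (paired t-test, normal approximation):
z_β = d · √n - z_{α/2}
z_β = 0.67 · √28 - 1.645
z_β = 0.67 · 5.292 - 1.645
z_β = 1.900

Power = Φ(z_β) = Φ(1.900) ≈ 0.971

Effect size d = 0.67 is medium by Cohen's convention (0.2/0.5/0.8).

Threshold: power ≥ 0.80 is conventionally adequate.
Power ≈ 0.97 → the study is adequately powered (power ≥ 0.80).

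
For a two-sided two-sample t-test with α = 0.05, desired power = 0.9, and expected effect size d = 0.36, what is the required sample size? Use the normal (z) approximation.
n = 163 per group

Sample size formula (two-sample t-test, normal approximation):
n = 2 · ((z_{α/2} + z_β) / d)²

z_{α/2} = 1.960 (for α = 0.05, two-sided)
z_β = 1.282 (for power = 0.9)
d = 0.36

n = 2 · ((1.960 + 1.282) / 0.36)²
n = 2 · (9.006)²
n ≈ 162.22
Round up to the next whole number: n = 163 per group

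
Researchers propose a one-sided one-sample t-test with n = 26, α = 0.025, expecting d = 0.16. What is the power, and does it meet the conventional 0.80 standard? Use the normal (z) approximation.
Power ≈ 0.13; the study is underpowered (power < 0.80)

Power calculation (one-sample t-test, normal approximation):
z_β = d · √n - z_α
z_β = 0.16 · √26 - 1.960
z_β = 0.16 · 5.099 - 1.960
z_β = -1.144

Power = Φ(z_β) = Φ(-1.144) ≈ 0.126

Effect size d = 0.16 is very small by Cohen's convention (0.2/0.5/0.8).

Threshold: power ≥ 0.80 is conventionally adequate.
Power ≈ 0.13 → the study is underpowered (power < 0.80).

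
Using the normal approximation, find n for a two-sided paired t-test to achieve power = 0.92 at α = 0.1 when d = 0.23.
n = 176 pairs

Sample size formula (paired t-test, normal approximation):
n = ((z_{α/2} + z_β) / d)²

z_{α/2} = 1.645 (for α = 0.1, two-sided)
z_β = 1.405 (for power = 0.92)
d = 0.23

n = ((1.645 + 1.405) / 0.23)²
n = (13.261)²
n ≈ 175.85
Round up to the next whole number: n = 176 pairs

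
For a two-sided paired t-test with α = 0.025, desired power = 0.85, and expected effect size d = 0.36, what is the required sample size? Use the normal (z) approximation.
n = 83 pairs

Sample size formula (paired t-test, normal approximation):
n = ((z_{α/2} + z_β) / d)²

z_{α/2} = 2.241 (for α = 0.025, two-sided)
z_β = 1.036 (for power = 0.85)
d = 0.36

n = ((2.241 + 1.036) / 0.36)²
n = (9.103)²
n ≈ 82.86
Round up to the next whole number: n = 83 pairs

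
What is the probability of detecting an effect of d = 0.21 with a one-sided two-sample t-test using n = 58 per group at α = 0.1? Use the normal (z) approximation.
Power ≈ 0.44

Power calculation (two-sample t-test, normal approximation):
z_β = d · √(n/2) - z_α
z_β = 0.21 · √(58/2) - 1.282
z_β = 0.21 · 5.385 - 1.282
z_β = -0.151

Power = Φ(z_β) = Φ(-0.151) ≈ 0.440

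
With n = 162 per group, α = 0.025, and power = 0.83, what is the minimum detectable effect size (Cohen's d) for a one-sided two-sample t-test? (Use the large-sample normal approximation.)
d ≈ 0.32

Minimum detectable effect (two-sample t-test, normal approximation):
d = (z_α + z_β) / √(n/2)
d = (1.960 + 0.954) / √(162/2)
d = 2.914 / 9.000
d ≈ 0.32

By Cohen's convention (0.2 small / 0.5 medium / 0.8 large): small effect.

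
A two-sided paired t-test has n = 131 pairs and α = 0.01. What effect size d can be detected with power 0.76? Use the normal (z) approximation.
d ≈ 0.29

Minimum detectable effect (paired t-test, normal approximation):
d = (z_{α/2} + z_β) / √n
d = (2.576 + 0.706) / √131
d = 3.282 / 11.446
d ≈ 0.29

By Cohen's convention (0.2 small / 0.5 medium / 0.8 large): small effect.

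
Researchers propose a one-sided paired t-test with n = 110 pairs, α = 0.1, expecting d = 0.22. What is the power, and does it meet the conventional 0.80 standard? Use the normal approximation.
Power ≈ 0.85; the study is adequately powered (power ≥ 0.80)

Power calculation (paired t-test, normal approximation):
z_β = d · √n - z_α
z_β = 0.22 · √110 - 1.282
z_β = 0.22 · 10.488 - 1.282
z_β = 1.026

Power = Φ(z_β) = Φ(1.026) ≈ 0.848

Effect size d = 0.22 is small by Cohen's convention (0.2/0.5/0.8).

Threshold: power ≥ 0.80 is conventionally adequate.
Power ≈ 0.85 → the study is adequately powered (power ≥ 0.80).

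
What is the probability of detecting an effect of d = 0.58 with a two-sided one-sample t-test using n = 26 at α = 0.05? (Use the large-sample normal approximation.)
Power ≈ 0.84

Power calculation (one-sample t-test, normal approximation):
z_β = d · √n - z_{α/2}
z_β = 0.58 · √26 - 1.960
z_β = 0.58 · 5.099 - 1.960
z_β = 0.997

Power = Φ(z_β) = Φ(0.997) ≈ 0.841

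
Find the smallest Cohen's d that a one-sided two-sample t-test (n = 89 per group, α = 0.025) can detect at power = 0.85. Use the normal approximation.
d ≈ 0.45

Minimum detectable effect (two-sample t-test, normal approximation):
d = (z_α + z_β) / √(n/2)
d = (1.960 + 1.036) / √(89/2)
d = 2.996 / 6.671
d ≈ 0.45

By Cohen's convention (0.2 small / 0.5 medium / 0.8 large): small effect.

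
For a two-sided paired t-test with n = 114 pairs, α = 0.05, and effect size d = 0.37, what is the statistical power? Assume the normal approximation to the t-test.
Power ≈ 0.98

Power calculation (paired t-test, normal approximation):
z_β = d · √n - z_{α/2}
z_β = 0.37 · √114 - 1.960
z_β = 0.37 · 10.677 - 1.960
z_β = 1.991

Power = Φ(z_β) = Φ(1.991) ≈ 0.977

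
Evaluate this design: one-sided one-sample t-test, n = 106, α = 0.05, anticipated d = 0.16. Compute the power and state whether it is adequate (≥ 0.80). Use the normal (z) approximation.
Power ≈ 0.50; the study is underpowered (power < 0.80)

Power calculation (one-sample t-test, normal approximation):
z_β = d · √n - z_α
z_β = 0.16 · √106 - 1.645
z_β = 0.16 · 10.296 - 1.645
z_β = 0.002

Power = Φ(z_β) = Φ(0.002) ≈ 0.501

Effect size d = 0.16 is very small by Cohen's convention (0.2/0.5/0.8).

Threshold: power ≥ 0.80 is conventionally adequate.
Power ≈ 0.50 → the study is underpowered (power < 0.80).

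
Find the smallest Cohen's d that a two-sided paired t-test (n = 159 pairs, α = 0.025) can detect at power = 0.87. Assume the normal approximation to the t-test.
d ≈ 0.27

Minimum detectable effect (paired t-test, normal approximation):
d = (z_{α/2} + z_β) / √n
d = (2.241 + 1.126) / √159
d = 3.368 / 12.610
d ≈ 0.27

By Cohen's convention (0.2 small / 0.5 medium / 0.8 large): small effect.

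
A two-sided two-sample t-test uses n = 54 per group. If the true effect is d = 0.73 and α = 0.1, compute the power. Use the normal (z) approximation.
Power ≈ 0.98

Power calculation (two-sample t-test, normal approximation):
z_β = d · √(n/2) - z_{α/2}
z_β = 0.73 · √(54/2) - 1.645
z_β = 0.73 · 5.196 - 1.645
z_β = 2.148

Power = Φ(z_β) = Φ(2.148) ≈ 0.984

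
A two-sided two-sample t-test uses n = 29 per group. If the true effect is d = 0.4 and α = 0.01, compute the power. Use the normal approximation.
Power ≈ 0.15

Power calculation (two-sample t-test, normal approximation):
z_β = d · √(n/2) - z_{α/2}
z_β = 0.4 · √(29/2) - 2.576
z_β = 0.4 · 3.808 - 2.576
z_β = -1.053

Power = Φ(z_β) = Φ(-1.053) ≈ 0.146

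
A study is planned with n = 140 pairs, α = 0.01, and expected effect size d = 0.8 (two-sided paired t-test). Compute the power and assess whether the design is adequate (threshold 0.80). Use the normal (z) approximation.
Power ≈ 1.00; the study is adequately powered (power ≥ 0.80)

Power calculation (paired t-test, normal approximation):
z_β = d · √n - z_{α/2}
z_β = 0.8 · √140 - 2.576
z_β = 0.8 · 11.832 - 2.576
z_β = 6.890

Power = Φ(z_β) = Φ(6.890) ≈ 1.000

Effect size d = 0.8 is large by Cohen's convention (0.2/0.5/0.8).

Threshold: power ≥ 0.80 is conventionally adequate.
Power ≈ 1.00 → the study is adequately powered (power ≥ 0.80).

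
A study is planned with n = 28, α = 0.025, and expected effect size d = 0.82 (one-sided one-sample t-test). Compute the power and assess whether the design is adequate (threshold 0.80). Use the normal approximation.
Power ≈ 0.99; the study is adequately powered (power ≥ 0.80)

Power calculation (one-sample t-test, normal approximation):
z_β = d · √n - z_α
z_β = 0.82 · √28 - 1.960
z_β = 0.82 · 5.292 - 1.960
z_β = 2.379

Power = Φ(z_β) = Φ(2.379) ≈ 0.991

Effect size d = 0.82 is large by Cohen's convention (0.2/0.5/0.8).

Threshold: power ≥ 0.80 is conventionally adequate.
Power ≈ 0.99 → the study is adequately powered (power ≥ 0.80).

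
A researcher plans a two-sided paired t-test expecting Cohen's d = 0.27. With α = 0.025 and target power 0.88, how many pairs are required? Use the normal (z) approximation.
n = 161 pairs

Sample size formula (paired t-test, normal approximation):
n = ((z_{α/2} + z_β) / d)²

z_{α/2} = 2.241 (for α = 0.025, two-sided)
z_β = 1.175 (for power = 0.88)
d = 0.27

n = ((2.241 + 1.175) / 0.27)²
n = (12.652)²
n ≈ 160.07
Round up to the next whole number: n = 161 pairs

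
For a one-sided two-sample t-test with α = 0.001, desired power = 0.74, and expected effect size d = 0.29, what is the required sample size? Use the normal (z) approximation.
n = 332 per group

Sample size formula (two-sample t-test, normal approximation):
n = 2 · ((z_α + z_β) / d)²

z_α = 3.090 (for α = 0.001, one-sided)
z_β = 0.643 (for power = 0.74)
d = 0.29

n = 2 · ((3.090 + 0.643) / 0.29)²
n = 2 · (12.872)²
n ≈ 331.38
Round up to the next whole number: n = 332 per group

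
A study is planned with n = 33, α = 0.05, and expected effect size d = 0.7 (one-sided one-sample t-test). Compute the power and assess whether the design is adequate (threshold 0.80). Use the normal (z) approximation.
Power ≈ 0.99; the study is adequately powered (power ≥ 0.80)

Power calculation (one-sample t-test, normal approximation):
z_β = d · √n - z_α
z_β = 0.7 · √33 - 1.645
z_β = 0.7 · 5.745 - 1.645
z_β = 2.376

Power = Φ(z_β) = Φ(2.376) ≈ 0.991

Effect size d = 0.7 is medium by Cohen's convention (0.2/0.5/0.8).

Threshold: power ≥ 0.80 is conventionally adequate.
Power ≈ 0.99 → the study is adequately powered (power ≥ 0.80).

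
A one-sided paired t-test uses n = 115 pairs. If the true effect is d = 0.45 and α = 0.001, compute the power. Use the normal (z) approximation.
Power ≈ 0.96

Power calculation (paired t-test, normal approximation):
z_β = d · √n - z_α
z_β = 0.45 · √115 - 3.090
z_β = 0.45 · 10.724 - 3.090
z_β = 1.735

Power = Φ(z_β) = Φ(1.735) ≈ 0.959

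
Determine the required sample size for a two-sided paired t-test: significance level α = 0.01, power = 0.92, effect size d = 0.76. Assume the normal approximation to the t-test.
n = 28 pairs

Sample size formula (paired t-test, normal approximation):
n = ((z_{α/2} + z_β) / d)²

z_{α/2} = 2.576 (for α = 0.01, two-sided)
z_β = 1.405 (for power = 0.92)
d = 0.76

n = ((2.576 + 1.405) / 0.76)²
n = (5.238)²
n ≈ 27.44
Round up to the next whole number: n = 28 pairs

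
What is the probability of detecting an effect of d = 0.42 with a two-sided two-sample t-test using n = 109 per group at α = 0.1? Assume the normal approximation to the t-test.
Power ≈ 0.93

Power calculation (two-sample t-test, normal approximation):
z_β = d · √(n/2) - z_{α/2}
z_β = 0.42 · √(109/2) - 1.645
z_β = 0.42 · 7.382 - 1.645
z_β = 1.456

Power = Φ(z_β) = Φ(1.456) ≈ 0.927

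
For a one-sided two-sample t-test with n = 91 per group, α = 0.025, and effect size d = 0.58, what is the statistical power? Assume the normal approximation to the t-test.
Power ≈ 0.97

Power calculation (two-sample t-test, normal approximation):
z_β = d · √(n/2) - z_α
z_β = 0.58 · √(91/2) - 1.960
z_β = 0.58 · 6.745 - 1.960
z_β = 1.952

Power = Φ(z_β) = Φ(1.952) ≈ 0.975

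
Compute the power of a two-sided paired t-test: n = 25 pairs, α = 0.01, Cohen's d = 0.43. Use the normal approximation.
Power ≈ 0.34

Power calculation (paired t-test, normal approximation):
z_β = d · √n - z_{α/2}
z_β = 0.43 · √25 - 2.576
z_β = 0.43 · 5.000 - 2.576
z_β = -0.426

Power = Φ(z_β) = Φ(-0.426) ≈ 0.335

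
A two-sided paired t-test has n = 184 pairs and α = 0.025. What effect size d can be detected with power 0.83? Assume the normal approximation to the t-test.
d ≈ 0.24

Minimum detectable effect (paired t-test, normal approximation):
d = (z_{α/2} + z_β) / √n
d = (2.241 + 0.954) / √184
d = 3.196 / 13.565
d ≈ 0.24

By Cohen's convention (0.2 small / 0.5 medium / 0.8 large): small effect.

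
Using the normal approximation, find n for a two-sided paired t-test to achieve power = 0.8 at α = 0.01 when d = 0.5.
n = 47 pairs

Sample size formula (paired t-test, normal approximation):
n = ((z_{α/2} + z_β) / d)²

z_{α/2} = 2.576 (for α = 0.01, two-sided)
z_β = 0.842 (for power = 0.8)
d = 0.5

n = ((2.576 + 0.842) / 0.5)²
n = (6.836)²
n ≈ 46.73
Round up to the next whole number: n = 47 pairs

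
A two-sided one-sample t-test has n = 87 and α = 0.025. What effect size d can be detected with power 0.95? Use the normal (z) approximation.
d ≈ 0.42

Minimum detectable effect (one-sample t-test, normal approximation):
d = (z_{α/2} + z_β) / √n
d = (2.241 + 1.645) / √87
d = 3.886 / 9.327
d ≈ 0.42

By Cohen's convention (0.2 small / 0.5 medium / 0.8 large): small effect.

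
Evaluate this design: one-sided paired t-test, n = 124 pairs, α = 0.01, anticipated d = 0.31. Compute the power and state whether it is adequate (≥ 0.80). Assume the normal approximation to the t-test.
Power ≈ 0.87; the study is adequately powered (power ≥ 0.80)

Power calculation (paired t-test, normal approximation):
z_β = d · √n - z_α
z_β = 0.31 · √124 - 2.326
z_β = 0.31 · 11.136 - 2.326
z_β = 1.126

Power = Φ(z_β) = Φ(1.126) ≈ 0.870

Effect size d = 0.31 is small by Cohen's convention (0.2/0.5/0.8).

Threshold: power ≥ 0.80 is conventionally adequate.
Power ≈ 0.87 → the study is adequately powered (power ≥ 0.80).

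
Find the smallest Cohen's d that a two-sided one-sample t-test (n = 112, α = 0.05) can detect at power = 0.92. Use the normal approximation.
d ≈ 0.32

Minimum detectable effect (one-sample t-test, normal approximation):
d = (z_{α/2} + z_β) / √n
d = (1.960 + 1.405) / √112
d = 3.365 / 10.583
d ≈ 0.32

By Cohen's convention (0.2 small / 0.5 medium / 0.8 large): small effect.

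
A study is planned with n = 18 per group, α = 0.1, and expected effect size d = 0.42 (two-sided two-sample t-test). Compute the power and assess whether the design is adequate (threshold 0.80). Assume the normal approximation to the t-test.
Power ≈ 0.35; the study is underpowered (power < 0.80)

Power calculation (two-sample t-test, normal approximation):
z_β = d · √(n/2) - z_{α/2}
z_β = 0.42 · √(18/2) - 1.645
z_β = 0.42 · 3.000 - 1.645
z_β = -0.385

Power = Φ(z_β) = Φ(-0.385) ≈ 0.350

Effect size d = 0.42 is small by Cohen's convention (0.2/0.5/0.8).

Threshold: power ≥ 0.80 is conventionally adequate.
Power ≈ 0.35 → the study is underpowered (power < 0.80).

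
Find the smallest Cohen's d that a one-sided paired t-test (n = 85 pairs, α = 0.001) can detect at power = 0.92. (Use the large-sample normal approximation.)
d ≈ 0.49

Minimum detectable effect (paired t-test, normal approximation):
d = (z_α + z_β) / √n
d = (3.090 + 1.405) / √85
d = 4.495 / 9.220
d ≈ 0.49

By Cohen's convention (0.2 small / 0.5 medium / 0.8 large): small effect.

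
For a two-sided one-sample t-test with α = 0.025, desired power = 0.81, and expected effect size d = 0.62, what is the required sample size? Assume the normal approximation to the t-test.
n = 26

Sample size formula (one-sample t-test, normal approximation):
n = ((z_{α/2} + z_β) / d)²

z_{α/2} = 2.241 (for α = 0.025, two-sided)
z_β = 0.878 (for power = 0.81)
d = 0.62

n = ((2.241 + 0.878) / 0.62)²
n = (5.031)²
n ≈ 25.31
Round up to the next whole number: n = 26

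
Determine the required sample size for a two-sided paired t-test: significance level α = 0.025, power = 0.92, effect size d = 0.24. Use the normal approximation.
n = 231 pairs

Sample size formula (paired t-test, normal approximation):
n = ((z_{α/2} + z_β) / d)²

z_{α/2} = 2.241 (for α = 0.025, two-sided)
z_β = 1.405 (for power = 0.92)
d = 0.24

n = ((2.241 + 1.405) / 0.24)²
n = (15.192)²
n ≈ 230.80
Round up to the next whole number: n = 231 pairs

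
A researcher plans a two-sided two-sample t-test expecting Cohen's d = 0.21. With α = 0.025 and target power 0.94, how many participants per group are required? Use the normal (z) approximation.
n = 654 per group

Sample size formula (two-sample t-test, normal approximation):
n = 2 · ((z_{α/2} + z_β) / d)²

z_{α/2} = 2.241 (for α = 0.025, two-sided)
z_β = 1.555 (for power = 0.94)
d = 0.21

n = 2 · ((2.241 + 1.555) / 0.21)²
n = 2 · (18.076)²
n ≈ 653.48
Round up to the next whole number: n = 654 per group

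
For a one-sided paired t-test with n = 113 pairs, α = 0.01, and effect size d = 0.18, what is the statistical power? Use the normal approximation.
Power ≈ 0.34

Power calculation (paired t-test, normal approximation):
z_β = d · √n - z_α
z_β = 0.18 · √113 - 2.326
z_β = 0.18 · 10.630 - 2.326
z_β = -0.413

Power = Φ(z_β) = Φ(-0.413) ≈ 0.340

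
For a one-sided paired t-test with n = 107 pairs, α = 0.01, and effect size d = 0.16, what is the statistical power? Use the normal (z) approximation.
Power ≈ 0.25

Power calculation (paired t-test, normal approximation):
z_β = d · √n - z_α
z_β = 0.16 · √107 - 2.326
z_β = 0.16 · 10.344 - 2.326
z_β = -0.671

Power = Φ(z_β) = Φ(-0.671) ≈ 0.251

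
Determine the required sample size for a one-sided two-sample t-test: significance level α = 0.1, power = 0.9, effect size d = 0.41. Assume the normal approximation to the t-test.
n = 79 per group

Sample size formula (two-sample t-test, normal approximation):
n = 2 · ((z_α + z_β) / d)²

z_α = 1.282 (for α = 0.1, one-sided)
z_β = 1.282 (for power = 0.9)
d = 0.41

n = 2 · ((1.282 + 1.282) / 0.41)²
n = 2 · (6.254)²
n ≈ 78.23
Round up to the next whole number: n = 79 per group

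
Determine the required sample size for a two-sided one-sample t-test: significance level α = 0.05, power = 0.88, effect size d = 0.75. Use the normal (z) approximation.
n = 18

Sample size formula (one-sample t-test, normal approximation):
n = ((z_{α/2} + z_β) / d)²

z_{α/2} = 1.960 (for α = 0.05, two-sided)
z_β = 1.175 (for power = 0.88)
d = 0.75

n = ((1.960 + 1.175) / 0.75)²
n = (4.180)²
n ≈ 17.47
Round up to the next whole number: n = 18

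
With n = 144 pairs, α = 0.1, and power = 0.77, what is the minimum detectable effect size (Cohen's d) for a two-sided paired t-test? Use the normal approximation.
d ≈ 0.20

Minimum detectable effect (paired t-test, normal approximation):
d = (z_{α/2} + z_β) / √n
d = (1.645 + 0.739) / √144
d = 2.384 / 12.000
d ≈ 0.20

By Cohen's convention (0.2 small / 0.5 medium / 0.8 large): small effect.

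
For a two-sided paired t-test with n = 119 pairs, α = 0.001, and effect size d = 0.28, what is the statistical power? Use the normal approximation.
Power ≈ 0.41

Power calculation (paired t-test, normal approximation):
z_β = d · √n - z_{α/2}
z_β = 0.28 · √119 - 3.291
z_β = 0.28 · 10.909 - 3.291
z_β = -0.236

Power = Φ(z_β) = Φ(-0.236) ≈ 0.407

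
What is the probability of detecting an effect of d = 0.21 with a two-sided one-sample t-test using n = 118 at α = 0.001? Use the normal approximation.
Power ≈ 0.16

Power calculation (one-sample t-test, normal approximation):
z_β = d · √n - z_{α/2}
z_β = 0.21 · √118 - 3.291
z_β = 0.21 · 10.863 - 3.291
z_β = -1.009

Power = Φ(z_β) = Φ(-1.009) ≈ 0.156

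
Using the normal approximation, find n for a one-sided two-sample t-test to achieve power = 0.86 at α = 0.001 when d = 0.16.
n = 1359 per group

Sample size formula (two-sample t-test, normal approximation):
n = 2 · ((z_α + z_β) / d)²

z_α = 3.090 (for α = 0.001, one-sided)
z_β = 1.080 (for power = 0.86)
d = 0.16

n = 2 · ((3.090 + 1.080) / 0.16)²
n = 2 · (26.063)²
n ≈ 1358.56
Round up to the next whole number: n = 1359 per group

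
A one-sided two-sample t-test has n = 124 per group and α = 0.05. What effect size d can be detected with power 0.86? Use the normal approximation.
d ≈ 0.35

Minimum detectable effect (two-sample t-test, normal approximation):
d = (z_α + z_β) / √(n/2)
d = (1.645 + 1.080) / √(124/2)
d = 2.725 / 7.874
d ≈ 0.35

By Cohen's convention (0.2 small / 0.5 medium / 0.8 large): small effect.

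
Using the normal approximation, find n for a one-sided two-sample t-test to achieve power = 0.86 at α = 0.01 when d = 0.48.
n = 101 per group

Sample size formula (two-sample t-test, normal approximation):
n = 2 · ((z_α + z_β) / d)²

z_α = 2.326 (for α = 0.01, one-sided)
z_β = 1.080 (for power = 0.86)
d = 0.48

n = 2 · ((2.326 + 1.080) / 0.48)²
n = 2 · (7.096)²
n ≈ 100.71
Round up to the next whole number: n = 101 per group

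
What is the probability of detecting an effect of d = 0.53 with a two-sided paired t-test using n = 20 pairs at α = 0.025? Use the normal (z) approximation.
Power ≈ 0.55

Power calculation (paired t-test, normal approximation):
z_β = d · √n - z_{α/2}
z_β = 0.53 · √20 - 2.241
z_β = 0.53 · 4.472 - 2.241
z_β = 0.129

Power = Φ(z_β) = Φ(0.129) ≈ 0.551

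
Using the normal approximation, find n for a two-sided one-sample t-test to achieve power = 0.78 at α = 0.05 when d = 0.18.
n = 231

Sample size formula (one-sample t-test, normal approximation):
n = ((z_{α/2} + z_β) / d)²

z_{α/2} = 1.960 (for α = 0.05, two-sided)
z_β = 0.772 (for power = 0.78)
d = 0.18

n = ((1.960 + 0.772) / 0.18)²
n = (15.178)²
n ≈ 230.37
Round up to the next whole number: n = 231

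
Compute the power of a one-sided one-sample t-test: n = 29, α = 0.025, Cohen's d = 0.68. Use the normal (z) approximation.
Power ≈ 0.96

Power calculation (one-sample t-test, normal approximation):
z_β = d · √n - z_α
z_β = 0.68 · √29 - 1.960
z_β = 0.68 · 5.385 - 1.960
z_β = 1.702

Power = Φ(z_β) = Φ(1.702) ≈ 0.956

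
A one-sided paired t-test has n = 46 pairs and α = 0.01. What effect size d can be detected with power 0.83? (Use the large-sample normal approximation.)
d ≈ 0.48

Minimum detectable effect (paired t-test, normal approximation):
d = (z_α + z_β) / √n
d = (2.326 + 0.954) / √46
d = 3.281 / 6.782
d ≈ 0.48

By Cohen's convention (0.2 small / 0.5 medium / 0.8 large): small effect.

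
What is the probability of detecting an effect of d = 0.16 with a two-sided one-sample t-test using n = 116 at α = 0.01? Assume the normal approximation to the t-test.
Power ≈ 0.20

Power calculation (one-sample t-test, normal approximation):
z_β = d · √n - z_{α/2}
z_β = 0.16 · √116 - 2.576
z_β = 0.16 · 10.770 - 2.576
z_β = -0.853

Power = Φ(z_β) = Φ(-0.853) ≈ 0.197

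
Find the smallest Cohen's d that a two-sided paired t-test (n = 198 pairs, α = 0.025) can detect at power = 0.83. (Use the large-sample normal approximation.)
d ≈ 0.23

Minimum detectable effect (paired t-test, normal approximation):
d = (z_{α/2} + z_β) / √n
d = (2.241 + 0.954) / √198
d = 3.196 / 14.071
d ≈ 0.23

By Cohen's convention (0.2 small / 0.5 medium / 0.8 large): small effect.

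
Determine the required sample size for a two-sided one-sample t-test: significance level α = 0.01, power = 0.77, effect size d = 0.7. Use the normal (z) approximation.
n = 23

Sample size formula (one-sample t-test, normal approximation):
n = ((z_{α/2} + z_β) / d)²

z_{α/2} = 2.576 (for α = 0.01, two-sided)
z_β = 0.739 (for power = 0.77)
d = 0.7

n = ((2.576 + 0.739) / 0.7)²
n = (4.736)²
n ≈ 22.43
Round up to the next whole number: n = 23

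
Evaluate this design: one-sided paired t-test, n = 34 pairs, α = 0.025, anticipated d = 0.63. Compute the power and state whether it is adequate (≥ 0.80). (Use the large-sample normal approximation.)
Power ≈ 0.96; the study is adequately powered (power ≥ 0.80)

Power calculation (paired t-test, normal approximation):
z_β = d · √n - z_α
z_β = 0.63 · √34 - 1.960
z_β = 0.63 · 5.831 - 1.960
z_β = 1.714

Power = Φ(z_β) = Φ(1.714) ≈ 0.957

Effect size d = 0.63 is medium by Cohen's convention (0.2/0.5/0.8).

Threshold: power ≥ 0.80 is conventionally adequate.
Power ≈ 0.96 → the study is adequately powered (power ≥ 0.80).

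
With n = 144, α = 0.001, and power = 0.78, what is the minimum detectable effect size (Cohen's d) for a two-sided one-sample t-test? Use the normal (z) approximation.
d ≈ 0.34

Minimum detectable effect (one-sample t-test, normal approximation):
d = (z_{α/2} + z_β) / √n
d = (3.291 + 0.772) / √144
d = 4.063 / 12.000
d ≈ 0.34

By Cohen's convention (0.2 small / 0.5 medium / 0.8 large): small effect.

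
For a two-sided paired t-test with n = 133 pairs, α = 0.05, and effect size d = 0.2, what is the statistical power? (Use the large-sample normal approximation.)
Power ≈ 0.64

Power calculation (paired t-test, normal approximation):
z_β = d · √n - z_{α/2}
z_β = 0.2 · √133 - 1.960
z_β = 0.2 · 11.533 - 1.960
z_β = 0.347

Power = Φ(z_β) = Φ(0.347) ≈ 0.636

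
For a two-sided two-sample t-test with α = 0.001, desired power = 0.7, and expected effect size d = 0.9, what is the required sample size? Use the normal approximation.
n = 36 per group

Sample size formula (two-sample t-test, normal approximation):
n = 2 · ((z_{α/2} + z_β) / d)²

z_{α/2} = 3.291 (for α = 0.001, two-sided)
z_β = 0.524 (for power = 0.7)
d = 0.9

n = 2 · ((3.291 + 0.524) / 0.9)²
n = 2 · (4.239)²
n ≈ 35.94
Round up to the next whole number: n = 36 per group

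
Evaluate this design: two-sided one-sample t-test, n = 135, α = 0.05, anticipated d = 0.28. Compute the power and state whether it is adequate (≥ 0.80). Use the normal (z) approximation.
Power ≈ 0.90; the study is adequately powered (power ≥ 0.80)

Power calculation (one-sample t-test, normal approximation):
z_β = d · √n - z_{α/2}
z_β = 0.28 · √135 - 1.960
z_β = 0.28 · 11.619 - 1.960
z_β = 1.293

Power = Φ(z_β) = Φ(1.293) ≈ 0.902

Effect size d = 0.28 is small by Cohen's convention (0.2/0.5/0.8).

Threshold: power ≥ 0.80 is conventionally adequate.
Power ≈ 0.90 → the study is adequately powered (power ≥ 0.80).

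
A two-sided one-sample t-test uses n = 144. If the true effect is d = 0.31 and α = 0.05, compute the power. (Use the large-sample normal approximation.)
Power ≈ 0.96

Power calculation (one-sample t-test, normal approximation):
z_β = d · √n - z_{α/2}
z_β = 0.31 · √144 - 1.960
z_β = 0.31 · 12.000 - 1.960
z_β = 1.760

Power = Φ(z_β) = Φ(1.760) ≈ 0.961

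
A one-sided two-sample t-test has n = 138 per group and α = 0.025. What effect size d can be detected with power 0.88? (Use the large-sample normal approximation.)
d ≈ 0.38

Minimum detectable effect (two-sample t-test, normal approximation):
d = (z_α + z_β) / √(n/2)
d = (1.960 + 1.175) / √(138/2)
d = 3.135 / 8.307
d ≈ 0.38

By Cohen's convention (0.2 small / 0.5 medium / 0.8 large): small effect.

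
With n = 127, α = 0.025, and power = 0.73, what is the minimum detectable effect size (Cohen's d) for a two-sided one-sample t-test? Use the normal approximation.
d ≈ 0.25

Minimum detectable effect (one-sample t-test, normal approximation):
d = (z_{α/2} + z_β) / √n
d = (2.241 + 0.613) / √127
d = 2.854 / 11.269
d ≈ 0.25

By Cohen's convention (0.2 small / 0.5 medium / 0.8 large): small effect.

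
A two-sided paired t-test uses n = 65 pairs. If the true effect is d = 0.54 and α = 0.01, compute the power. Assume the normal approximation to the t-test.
Power ≈ 0.96

Power calculation (paired t-test, normal approximation):
z_β = d · √n - z_{α/2}
z_β = 0.54 · √65 - 2.576
z_β = 0.54 · 8.062 - 2.576
z_β = 1.778

Power = Φ(z_β) = Φ(1.778) ≈ 0.962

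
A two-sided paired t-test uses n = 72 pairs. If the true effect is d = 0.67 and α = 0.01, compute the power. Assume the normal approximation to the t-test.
Power ≈ 1.00

Power calculation (paired t-test, normal approximation):
z_β = d · √n - z_{α/2}
z_β = 0.67 · √72 - 2.576
z_β = 0.67 · 8.485 - 2.576
z_β = 3.109

Power = Φ(z_β) = Φ(3.109) ≈ 0.999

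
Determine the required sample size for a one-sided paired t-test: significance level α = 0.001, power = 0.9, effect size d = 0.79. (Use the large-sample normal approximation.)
n = 31 pairs

Sample size formula (paired t-test, normal approximation):
n = ((z_α + z_β) / d)²

z_α = 3.090 (for α = 0.001, one-sided)
z_β = 1.282 (for power = 0.9)
d = 0.79

n = ((3.090 + 1.282) / 0.79)²
n = (5.534)²
n ≈ 30.63
Round up to the next whole number: n = 31 pairs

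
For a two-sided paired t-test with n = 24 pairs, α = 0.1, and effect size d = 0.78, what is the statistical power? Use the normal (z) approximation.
Power ≈ 0.99

Power calculation (paired t-test, normal approximation):
z_β = d · √n - z_{α/2}
z_β = 0.78 · √24 - 1.645
z_β = 0.78 · 4.899 - 1.645
z_β = 2.176

Power = Φ(z_β) = Φ(2.176) ≈ 0.985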